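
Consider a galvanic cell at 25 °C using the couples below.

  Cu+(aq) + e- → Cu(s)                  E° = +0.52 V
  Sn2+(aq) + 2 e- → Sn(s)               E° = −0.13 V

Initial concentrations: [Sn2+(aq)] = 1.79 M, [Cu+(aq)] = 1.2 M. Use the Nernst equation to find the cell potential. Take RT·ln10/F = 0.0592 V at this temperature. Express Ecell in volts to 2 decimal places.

The Cu⁺/Cu couple has the more positive E°, so it is the cathode; Sn²⁺/Sn is the anode.
E°cell = +0.52 − (−0.13) = +0.65 V, with n = 2 electrons transferred.
The balanced reaction is 2 Cu+(aq) + Sn(s) → 2 Cu(s) + Sn2+(aq), so Q = [Sn2+(aq)] / [Cu+(aq)]^2 = 1.24 and log Q = 0.094.
E = E° − (0.0592/n)·log Q = +0.65 − (0.0592/2)(0.094) = +0.65 V.

+0.65 V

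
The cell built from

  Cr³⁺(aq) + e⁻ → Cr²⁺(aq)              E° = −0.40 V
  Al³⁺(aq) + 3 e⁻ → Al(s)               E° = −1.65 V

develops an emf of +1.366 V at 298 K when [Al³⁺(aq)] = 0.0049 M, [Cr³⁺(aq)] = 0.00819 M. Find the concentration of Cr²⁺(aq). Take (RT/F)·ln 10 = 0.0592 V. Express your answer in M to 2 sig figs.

0.00053 M

Cr³⁺/Cr²⁺ is the cathode (higher E°); E°cell = −0.40 − (−1.65) = +1.25 V with n = 3.
From the Nernst equation, log Q = n(E° − E)/0.0592 = 3·(+1.25 − (+1.366))/0.0592 = −5.878.
Balancing electrons gives 3 Cr³⁺(aq) + Al(s) → 3 Cr²⁺(aq) + Al³⁺(aq); thus Q = ([Cr²⁺(aq)]^3·[Al³⁺(aq)]) / [Cr³⁺(aq)]^3.
Isolating [Cr²⁺(aq)] in Q = 10^{−5.878} yields log [Cr²⁺(aq)] = −3.276, i.e. 0.00053 M.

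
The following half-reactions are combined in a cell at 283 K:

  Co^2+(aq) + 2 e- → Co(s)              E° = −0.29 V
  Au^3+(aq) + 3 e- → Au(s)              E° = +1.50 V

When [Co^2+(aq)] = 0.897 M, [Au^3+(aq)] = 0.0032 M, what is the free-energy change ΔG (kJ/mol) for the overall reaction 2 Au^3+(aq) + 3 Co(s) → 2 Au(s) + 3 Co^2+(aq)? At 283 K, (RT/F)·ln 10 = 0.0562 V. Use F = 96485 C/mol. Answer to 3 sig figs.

−1010 kJ/mol

The standard cell potential is +1.50 − (−0.29) = +1.79 V, with n = 6 electrons in the balanced equation.
The reaction quotient is [Co^2+(aq)]^3 / [Au^3+(aq)]^2 = 7.05×10^4; by Nernst, E = +1.79 − (0.0562/6)(4.848) = +1.7446 V.
Then ΔG = −nFE = −6 × 96485 × +1.7446 J/mol = −1010 kJ/mol.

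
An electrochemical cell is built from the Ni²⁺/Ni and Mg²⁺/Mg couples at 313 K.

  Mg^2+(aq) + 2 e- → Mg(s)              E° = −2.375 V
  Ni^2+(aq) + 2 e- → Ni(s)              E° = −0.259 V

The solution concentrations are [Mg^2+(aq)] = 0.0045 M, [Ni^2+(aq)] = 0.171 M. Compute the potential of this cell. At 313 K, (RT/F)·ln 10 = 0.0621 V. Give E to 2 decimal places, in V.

+2.17 V

Ni²⁺/Ni is reduced (cathode, E° = −0.259 V) and Mg²⁺/Mg is oxidized (anode).
The standard potential is −0.259 − (−2.375) = +2.116 V and the balanced reaction transfers n = 2 electrons.
Balancing gives Ni^2+(aq) + Mg(s) → Ni(s) + Mg^2+(aq); hence Q = [Mg^2+(aq)] / [Ni^2+(aq)] = 0.0263 (log Q = −1.580).
E = E° − (0.0621/n)·log Q = +2.116 − (0.0621/2)(−1.580) = +2.17 V.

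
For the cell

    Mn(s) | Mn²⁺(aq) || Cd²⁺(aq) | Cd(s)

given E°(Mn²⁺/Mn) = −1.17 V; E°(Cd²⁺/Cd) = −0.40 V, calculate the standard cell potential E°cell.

By convention the left-hand electrode in cell notation is the anode (oxidation) and the right-hand electrode is the cathode (reduction).
E°cell = E°(right) − E°(left) = −0.40 − (−1.17) = +0.77 V.

+0.77 V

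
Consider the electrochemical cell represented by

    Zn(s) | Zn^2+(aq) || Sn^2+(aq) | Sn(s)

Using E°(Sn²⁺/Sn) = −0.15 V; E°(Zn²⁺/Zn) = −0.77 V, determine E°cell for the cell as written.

By convention the left-hand electrode in cell notation is the anode (oxidation) and the right-hand electrode is the cathode (reduction).
E°cell = E°(right) − E°(left) = −0.15 − (−0.77) = +0.62 V.

+0.62 V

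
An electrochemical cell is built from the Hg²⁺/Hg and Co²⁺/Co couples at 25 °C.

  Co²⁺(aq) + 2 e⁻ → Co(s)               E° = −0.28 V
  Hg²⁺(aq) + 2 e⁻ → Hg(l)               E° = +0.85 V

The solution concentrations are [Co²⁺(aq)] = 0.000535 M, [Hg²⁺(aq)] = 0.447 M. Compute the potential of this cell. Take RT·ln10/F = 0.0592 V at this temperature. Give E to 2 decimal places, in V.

+1.22 V

The Hg²⁺/Hg couple has the more positive E°, so it is the cathode; Co²⁺/Co is the anode.
E°cell = E°cat − E°an = +0.85 − (−0.28) = +1.13 V; n = 2.
Balancing gives Hg²⁺(aq) + Co(s) → Hg(l) + Co²⁺(aq); hence Q = [Co²⁺(aq)] / [Hg²⁺(aq)] = 0.0012 (log Q = −2.922).
By the Nernst equation, E = +1.13 − (0.0592/2)·(−2.922) = +1.22 V.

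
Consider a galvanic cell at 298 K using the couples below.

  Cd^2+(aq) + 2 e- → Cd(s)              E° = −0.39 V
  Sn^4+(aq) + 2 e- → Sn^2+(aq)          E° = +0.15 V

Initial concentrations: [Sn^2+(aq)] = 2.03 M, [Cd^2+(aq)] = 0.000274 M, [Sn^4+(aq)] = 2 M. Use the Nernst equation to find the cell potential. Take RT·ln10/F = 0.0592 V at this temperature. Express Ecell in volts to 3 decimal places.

+0.645 V

The Sn⁴⁺/Sn²⁺ couple has the more positive E°, so it is the cathode; Cd²⁺/Cd is the anode.
E°cell = E°cat − E°an = +0.15 − (−0.39) = +0.54 V; n = 2.
The balanced reaction is Sn^4+(aq) + Cd(s) → Sn^2+(aq) + Cd^2+(aq), so Q = ([Sn^2+(aq)]·[Cd^2+(aq)]) / [Sn^4+(aq)] = 0.000278 and log Q = −3.556.
Applying E = E° − (RT ln10/nF)·log Q gives +0.54 − (0.0592/2)(−3.556) = +0.645 V.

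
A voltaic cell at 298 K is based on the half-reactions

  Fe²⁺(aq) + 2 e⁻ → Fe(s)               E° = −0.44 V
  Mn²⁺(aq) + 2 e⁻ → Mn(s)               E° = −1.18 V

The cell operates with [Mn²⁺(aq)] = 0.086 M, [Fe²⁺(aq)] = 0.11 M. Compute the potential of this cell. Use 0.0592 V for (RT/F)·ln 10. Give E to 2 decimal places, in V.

Since E°(Fe²⁺/Fe) > E°(Mn²⁺/Mn), Fe²⁺/Fe serves as the cathode.
E°cell = −0.44 − (−1.18) = +0.74 V, with n = 2 electrons transferred.
Balancing gives Fe²⁺(aq) + Mn(s) → Fe(s) + Mn²⁺(aq); hence Q = [Mn²⁺(aq)] / [Fe²⁺(aq)] = 0.782 (log Q = −0.107).
E = E° − (0.0592/n)·log Q = +0.74 − (0.0592/2)(−0.107) = +0.74 V.

+0.74 V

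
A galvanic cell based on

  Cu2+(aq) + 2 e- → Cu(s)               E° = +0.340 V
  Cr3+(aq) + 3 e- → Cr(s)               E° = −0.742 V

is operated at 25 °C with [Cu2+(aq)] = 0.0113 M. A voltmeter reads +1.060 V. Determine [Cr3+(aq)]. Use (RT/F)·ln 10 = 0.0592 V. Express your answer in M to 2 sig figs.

0.016 M

The Cu²⁺/Cu couple has the larger reduction potential, so it is the cathode: E°cell = +0.340 − (−0.742) = +1.082 V and n = 6.
Since E = E° − (0.0592/n)·log Q, log Q = n(E° − E)/0.0592 = 2.230.
Balancing electrons gives 3 Cu2+(aq) + 2 Cr(s) → 3 Cu(s) + 2 Cr3+(aq); thus Q = [Cr3+(aq)]^2 / [Cu2+(aq)]^3.
Isolating [Cr3+(aq)] in Q = 10^{2.230} yields log [Cr3+(aq)] = −1.805, i.e. 0.016 M.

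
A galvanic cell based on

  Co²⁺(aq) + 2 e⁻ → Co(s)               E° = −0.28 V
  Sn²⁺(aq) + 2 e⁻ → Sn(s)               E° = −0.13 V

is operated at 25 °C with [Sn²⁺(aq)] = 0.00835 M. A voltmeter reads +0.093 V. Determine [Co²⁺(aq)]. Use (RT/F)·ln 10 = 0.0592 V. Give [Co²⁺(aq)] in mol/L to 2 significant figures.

0.70 M

The Sn²⁺/Sn couple has the larger reduction potential, so it is the cathode: E°cell = −0.13 − (−0.28) = +0.15 V and n = 2.
Since E = E° − (0.0592/n)·log Q, log Q = n(E° − E)/0.0592 = 1.926.
For Sn²⁺(aq) + Co(s) → Sn(s) + Co²⁺(aq), the reaction quotient is Q = [Co²⁺(aq)] / [Sn²⁺(aq)].
Solving for the unknown gives log [Co²⁺(aq)] = −0.152, so [Co²⁺(aq)] ≈ 0.70 M.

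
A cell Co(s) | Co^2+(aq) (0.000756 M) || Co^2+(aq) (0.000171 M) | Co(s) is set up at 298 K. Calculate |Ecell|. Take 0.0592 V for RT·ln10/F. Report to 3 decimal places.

0.019 V

For a concentration cell E°cell = 0, since both electrodes use the same couple.
The compartment with the higher Co^2+(aq) concentration (0.000756 M) acts as the cathode; ions are reduced there and produced at the dilute (0.000171 M) anode.
With n = 2, Ecell = −(0.0592/2)·log([dilute]/[conc]) = −(0.0592/2)·log(0.000171/0.000756) = +0.019 V.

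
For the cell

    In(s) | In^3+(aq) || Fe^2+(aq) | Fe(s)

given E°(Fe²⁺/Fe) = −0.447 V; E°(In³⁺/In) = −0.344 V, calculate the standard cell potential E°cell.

By convention the left-hand electrode in cell notation is the anode (oxidation) and the right-hand electrode is the cathode (reduction).
E°cell = E°(right) − E°(left) = −0.447 − (−0.344) = −0.103 V.
The negative sign shows that, as written, the cell would require an external voltage to drive the reaction.

−0.103 V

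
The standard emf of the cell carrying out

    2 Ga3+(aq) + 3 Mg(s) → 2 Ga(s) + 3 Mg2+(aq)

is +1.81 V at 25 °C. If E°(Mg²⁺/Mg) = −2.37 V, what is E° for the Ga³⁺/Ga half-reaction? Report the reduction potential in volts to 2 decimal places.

In the reaction as written the Ga³⁺/Ga couple is reduced (cathode) and Mg²⁺/Mg is oxidized (anode), so E°cell = E°(Ga³⁺/Ga) − E°(Mg²⁺/Mg).
E°(Ga³⁺/Ga) = E°cell + E°(anode) = +1.81 + (−2.37) = −0.56 V.

−0.56 V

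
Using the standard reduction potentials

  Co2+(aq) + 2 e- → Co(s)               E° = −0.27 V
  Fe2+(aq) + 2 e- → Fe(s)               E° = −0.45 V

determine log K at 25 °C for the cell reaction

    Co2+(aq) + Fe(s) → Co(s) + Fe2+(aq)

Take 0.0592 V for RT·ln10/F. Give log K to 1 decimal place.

log K = 6.1

The Co²⁺/Co couple is reduced (cathode); E°cell = −0.27 − (−0.45) = +0.18 V with n = 2.
At equilibrium E = 0, so log K = nE°cell / 0.0592 = (2)(+0.18) / 0.0592 = 6.1.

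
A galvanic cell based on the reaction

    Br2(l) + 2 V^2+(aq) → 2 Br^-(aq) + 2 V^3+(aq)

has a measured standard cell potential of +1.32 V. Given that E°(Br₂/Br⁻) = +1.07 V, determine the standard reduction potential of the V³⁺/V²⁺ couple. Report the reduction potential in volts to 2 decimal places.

−0.25 V

In the reaction as written the Br₂/Br⁻ couple is reduced (cathode) and V³⁺/V²⁺ is oxidized (anode), so E°cell = E°(Br₂/Br⁻) − E°(V³⁺/V²⁺).
E°(V³⁺/V²⁺) = E°(cathode) − E°cell = +1.07 − (+1.32) = −0.25 V.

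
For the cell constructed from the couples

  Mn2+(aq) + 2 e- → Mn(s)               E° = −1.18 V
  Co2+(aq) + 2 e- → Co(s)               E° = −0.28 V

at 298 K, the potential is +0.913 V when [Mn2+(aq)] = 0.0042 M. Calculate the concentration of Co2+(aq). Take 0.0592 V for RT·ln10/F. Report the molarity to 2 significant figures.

The Co²⁺/Co couple has the larger reduction potential, so it is the cathode: E°cell = −0.28 − (−1.18) = +0.90 V and n = 2.
Since E = E° − (0.0592/n)·log Q, log Q = n(E° − E)/0.0592 = −0.439.
For Co2+(aq) + Mn(s) → Co(s) + Mn2+(aq), the reaction quotient is Q = [Mn2+(aq)] / [Co2+(aq)].
Isolating [Co2+(aq)] in Q = 10^{−0.439} yields log [Co2+(aq)] = −1.938, i.e. 0.012 M.

0.012 M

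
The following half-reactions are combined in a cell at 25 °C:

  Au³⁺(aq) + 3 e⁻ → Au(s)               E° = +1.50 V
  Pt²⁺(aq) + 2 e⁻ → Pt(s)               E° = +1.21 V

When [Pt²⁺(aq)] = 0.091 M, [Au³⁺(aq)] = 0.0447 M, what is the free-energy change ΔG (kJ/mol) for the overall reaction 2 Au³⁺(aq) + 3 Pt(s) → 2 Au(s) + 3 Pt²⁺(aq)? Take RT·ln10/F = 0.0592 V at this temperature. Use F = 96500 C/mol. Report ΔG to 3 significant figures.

−170 kJ/mol

E°cell = +1.50 − (+1.21) = +0.29 V; the balanced reaction transfers n = 6 electrons.
Here Q = [Pt²⁺(aq)]^3 / [Au³⁺(aq)]^2 = 0.377 (log Q = −0.423), giving E = +0.29 − (0.0592/6)·(−0.423) = +0.2942 V.
ΔG = −nFE = −(6)(96500)(+0.2942) J/mol = −170 kJ/mol.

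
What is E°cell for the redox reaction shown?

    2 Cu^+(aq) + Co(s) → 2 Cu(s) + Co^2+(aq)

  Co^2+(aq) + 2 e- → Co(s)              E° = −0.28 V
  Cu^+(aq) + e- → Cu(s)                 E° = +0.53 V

+0.81 V

In the reaction as written, Cu^+(aq) is reduced (cathode) and Co^2+(aq) is produced by oxidation at the anode.
E°cell = E°(cathode) − E°(anode) = +0.53 − (−0.28) = +0.81 V.
The positive value indicates the reaction is spontaneous as written.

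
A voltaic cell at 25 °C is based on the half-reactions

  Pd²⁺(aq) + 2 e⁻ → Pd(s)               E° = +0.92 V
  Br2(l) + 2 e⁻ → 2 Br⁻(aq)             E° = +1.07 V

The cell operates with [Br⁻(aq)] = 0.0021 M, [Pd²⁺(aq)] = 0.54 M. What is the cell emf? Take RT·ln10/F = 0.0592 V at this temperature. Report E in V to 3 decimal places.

Since E°(Br₂/Br⁻) > E°(Pd²⁺/Pd), Br₂/Br⁻ serves as the cathode.
E°cell = +1.07 − (+0.92) = +0.15 V, with n = 2 electrons transferred.
Balancing gives Br2(l) + Pd(s) → 2 Br⁻(aq) + Pd²⁺(aq); hence Q = [Br⁻(aq)]^2·[Pd²⁺(aq)] = 2.38×10^−6 (log Q = −5.623).
By the Nernst equation, E = +0.15 − (0.0592/2)·(−5.623) = +0.316 V.

+0.316 V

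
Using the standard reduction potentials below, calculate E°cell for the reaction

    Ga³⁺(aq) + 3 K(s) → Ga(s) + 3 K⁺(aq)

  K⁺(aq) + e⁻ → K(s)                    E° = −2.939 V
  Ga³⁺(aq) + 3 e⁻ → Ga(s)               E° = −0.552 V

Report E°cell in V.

+2.387 V

In the reaction as written, Ga³⁺(aq) is reduced (cathode) and K⁺(aq) is produced by oxidation at the anode.
E°cell = E°(cathode) − E°(anode) = −0.552 − (−2.939) = +2.387 V.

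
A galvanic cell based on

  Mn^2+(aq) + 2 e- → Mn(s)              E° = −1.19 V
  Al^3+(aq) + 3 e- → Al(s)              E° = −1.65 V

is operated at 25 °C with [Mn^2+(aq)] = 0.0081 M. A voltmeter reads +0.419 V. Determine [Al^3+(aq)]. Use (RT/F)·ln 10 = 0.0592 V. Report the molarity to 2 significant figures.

Mn²⁺/Mn is the cathode (higher E°); E°cell = −1.19 − (−1.65) = +0.46 V with n = 6.
Rearranging E = E° − (0.0592/n)·log Q gives log Q = 6(+0.46 − (+0.419))/0.0592 = 4.155.
Balancing electrons gives 3 Mn^2+(aq) + 2 Al(s) → 3 Mn(s) + 2 Al^3+(aq); thus Q = [Al^3+(aq)]^2 / [Mn^2+(aq)]^3.
Isolating [Al^3+(aq)] in Q = 10^{4.155} yields log [Al^3+(aq)] = −1.060, i.e. 0.087 M.

0.087 M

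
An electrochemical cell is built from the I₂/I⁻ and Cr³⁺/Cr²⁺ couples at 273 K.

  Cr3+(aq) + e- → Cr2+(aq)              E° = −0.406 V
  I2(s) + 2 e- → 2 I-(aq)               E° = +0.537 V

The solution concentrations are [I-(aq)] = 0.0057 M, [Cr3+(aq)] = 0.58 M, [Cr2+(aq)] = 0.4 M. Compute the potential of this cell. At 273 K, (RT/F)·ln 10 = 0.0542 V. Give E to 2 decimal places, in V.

Since E°(I₂/I⁻) > E°(Cr³⁺/Cr²⁺), I₂/I⁻ serves as the cathode.
E°cell = +0.537 − (−0.406) = +0.943 V, with n = 2 electrons transferred.
Balancing gives I2(s) + 2 Cr2+(aq) → 2 I-(aq) + 2 Cr3+(aq); hence Q = ([I-(aq)]^2·[Cr3+(aq)]^2) / [Cr2+(aq)]^2 = 6.83×10^−5 (log Q = −4.166).
By the Nernst equation, E = +0.943 − (0.0542/2)·(−4.166) = +1.06 V.

+1.06 V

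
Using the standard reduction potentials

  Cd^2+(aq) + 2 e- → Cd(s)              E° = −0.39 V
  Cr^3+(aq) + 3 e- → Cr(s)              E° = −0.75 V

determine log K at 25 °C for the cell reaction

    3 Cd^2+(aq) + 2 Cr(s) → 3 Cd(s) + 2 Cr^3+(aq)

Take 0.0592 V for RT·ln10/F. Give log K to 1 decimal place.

log K = 36.5

The Cd²⁺/Cd couple is reduced (cathode); E°cell = −0.39 − (−0.75) = +0.36 V with n = 6.
At equilibrium E = 0, so log K = nE°cell / 0.0592 = (6)(+0.36) / 0.0592 = 36.5.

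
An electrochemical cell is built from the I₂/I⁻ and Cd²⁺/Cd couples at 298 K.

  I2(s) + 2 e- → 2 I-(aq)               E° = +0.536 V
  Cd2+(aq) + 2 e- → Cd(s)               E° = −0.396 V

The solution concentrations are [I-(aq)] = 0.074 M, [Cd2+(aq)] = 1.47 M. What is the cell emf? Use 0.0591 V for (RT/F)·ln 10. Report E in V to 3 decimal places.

+0.994 V

The I₂/I⁻ couple has the more positive E°, so it is the cathode; Cd²⁺/Cd is the anode.
The standard potential is +0.536 − (−0.396) = +0.932 V and the balanced reaction transfers n = 2 electrons.
Balancing gives I2(s) + Cd(s) → 2 I-(aq) + Cd2+(aq); hence Q = [I-(aq)]^2·[Cd2+(aq)] = 0.00805 (log Q = −2.094).
By the Nernst equation, E = +0.932 − (0.0591/2)·(−2.094) = +0.994 V.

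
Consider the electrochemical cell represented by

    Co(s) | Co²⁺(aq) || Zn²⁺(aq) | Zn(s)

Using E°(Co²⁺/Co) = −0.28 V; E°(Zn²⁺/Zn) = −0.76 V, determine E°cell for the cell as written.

By convention the left-hand electrode in cell notation is the anode (oxidation) and the right-hand electrode is the cathode (reduction).
E°cell = E°(right) − E°(left) = −0.76 − (−0.28) = −0.48 V.
The negative sign shows that, as written, the cell would require an external voltage to drive the reaction.

−0.48 V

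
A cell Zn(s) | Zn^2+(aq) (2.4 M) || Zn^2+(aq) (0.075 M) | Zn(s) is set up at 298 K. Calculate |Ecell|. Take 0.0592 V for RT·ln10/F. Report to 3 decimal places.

For a concentration cell E°cell = 0, since both electrodes use the same couple.
The compartment with the higher Zn^2+(aq) concentration (2.4 M) acts as the cathode; ions are reduced there and produced at the dilute (0.075 M) anode.
With n = 2, Ecell = −(0.0592/2)·log([dilute]/[conc]) = −(0.0592/2)·log(0.075/2.4) = +0.045 V.

0.045 V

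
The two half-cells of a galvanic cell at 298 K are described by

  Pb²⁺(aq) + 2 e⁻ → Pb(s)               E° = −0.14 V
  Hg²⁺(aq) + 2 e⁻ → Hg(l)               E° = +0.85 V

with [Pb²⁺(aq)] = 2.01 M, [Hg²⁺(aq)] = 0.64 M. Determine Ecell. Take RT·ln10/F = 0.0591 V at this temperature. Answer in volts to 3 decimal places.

+0.975 V

The Hg²⁺/Hg couple has the more positive E°, so it is the cathode; Pb²⁺/Pb is the anode.
The standard potential is +0.85 − (−0.14) = +0.99 V and the balanced reaction transfers n = 2 electrons.
For the overall reaction Hg²⁺(aq) + Pb(s) → Hg(l) + Pb²⁺(aq), Q = [Pb²⁺(aq)] / [Hg²⁺(aq)] = 3.14, giving log Q = 0.497.
By the Nernst equation, E = +0.99 − (0.0591/2)·(0.497) = +0.975 V.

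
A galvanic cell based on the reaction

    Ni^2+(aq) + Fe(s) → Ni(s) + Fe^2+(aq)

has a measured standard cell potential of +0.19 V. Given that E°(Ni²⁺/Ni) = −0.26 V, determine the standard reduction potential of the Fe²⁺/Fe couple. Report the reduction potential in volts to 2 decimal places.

−0.45 V

In the reaction as written the Ni²⁺/Ni couple is reduced (cathode) and Fe²⁺/Fe is oxidized (anode), so E°cell = E°(Ni²⁺/Ni) − E°(Fe²⁺/Fe).
E°(Fe²⁺/Fe) = E°(cathode) − E°cell = −0.26 − (+0.19) = −0.45 V.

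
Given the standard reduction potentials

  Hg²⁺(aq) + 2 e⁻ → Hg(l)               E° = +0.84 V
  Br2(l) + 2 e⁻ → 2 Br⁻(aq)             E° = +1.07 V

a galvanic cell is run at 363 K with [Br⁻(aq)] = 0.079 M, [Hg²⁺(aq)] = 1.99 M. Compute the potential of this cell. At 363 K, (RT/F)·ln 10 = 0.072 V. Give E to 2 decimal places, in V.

+0.30 V

Since E°(Br₂/Br⁻) > E°(Hg²⁺/Hg), Br₂/Br⁻ serves as the cathode.
The standard potential is +1.07 − (+0.84) = +0.23 V and the balanced reaction transfers n = 2 electrons.
For the overall reaction Br2(l) + Hg(l) → 2 Br⁻(aq) + Hg²⁺(aq), Q = [Br⁻(aq)]^2·[Hg²⁺(aq)] = 0.0124, giving log Q = −1.906.
By the Nernst equation, E = +0.23 − (0.072/2)·(−1.906) = +0.30 V.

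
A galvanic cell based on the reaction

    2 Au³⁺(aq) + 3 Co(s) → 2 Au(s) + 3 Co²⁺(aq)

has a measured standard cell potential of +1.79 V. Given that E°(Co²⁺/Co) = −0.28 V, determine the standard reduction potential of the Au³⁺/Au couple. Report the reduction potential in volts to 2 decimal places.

In the reaction as written the Au³⁺/Au couple is reduced (cathode) and Co²⁺/Co is oxidized (anode), so E°cell = E°(Au³⁺/Au) − E°(Co²⁺/Co).
E°(Au³⁺/Au) = E°cell + E°(anode) = +1.79 + (−0.28) = +1.51 V.

+1.51 V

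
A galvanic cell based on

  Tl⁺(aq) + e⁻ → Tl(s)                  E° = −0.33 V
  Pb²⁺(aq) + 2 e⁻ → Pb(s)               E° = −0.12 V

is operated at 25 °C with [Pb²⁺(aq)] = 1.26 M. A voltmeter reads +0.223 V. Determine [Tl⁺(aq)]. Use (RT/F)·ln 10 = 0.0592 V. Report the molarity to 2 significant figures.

With Pb²⁺/Pb at the cathode and Tl⁺/Tl at the anode, E°cell = −0.12 − (−0.33) = +0.21 V (n = 2).
Rearranging E = E° − (0.0592/n)·log Q gives log Q = 2(+0.21 − (+0.223))/0.0592 = −0.439.
For Pb²⁺(aq) + 2 Tl(s) → Pb(s) + 2 Tl⁺(aq), the reaction quotient is Q = [Tl⁺(aq)]^2 / [Pb²⁺(aq)].
Solving for the unknown gives log [Tl⁺(aq)] = −0.169, so [Tl⁺(aq)] ≈ 0.68 M.

0.68 M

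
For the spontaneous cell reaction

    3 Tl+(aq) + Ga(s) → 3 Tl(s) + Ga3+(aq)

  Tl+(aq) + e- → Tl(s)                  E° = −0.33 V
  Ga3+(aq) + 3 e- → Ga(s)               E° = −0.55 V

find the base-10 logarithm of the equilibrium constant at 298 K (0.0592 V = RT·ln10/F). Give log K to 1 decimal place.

log K = 11.1

The Tl⁺/Tl couple is reduced (cathode); E°cell = −0.33 − (−0.55) = +0.22 V with n = 3.
At equilibrium E = 0, so log K = nE°cell / 0.0592 = (3)(+0.22) / 0.0592 = 11.1.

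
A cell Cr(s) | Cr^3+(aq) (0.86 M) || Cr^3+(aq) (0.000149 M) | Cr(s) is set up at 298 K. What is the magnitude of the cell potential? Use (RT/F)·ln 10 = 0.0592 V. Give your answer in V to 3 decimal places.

0.074 V

For a concentration cell E°cell = 0, since both electrodes use the same couple.
The compartment with the higher Cr^3+(aq) concentration (0.86 M) acts as the cathode; ions are reduced there and produced at the dilute (0.000149 M) anode.
With n = 3, Ecell = −(0.0592/3)·log([dilute]/[conc]) = −(0.0592/3)·log(0.000149/0.86) = +0.074 V.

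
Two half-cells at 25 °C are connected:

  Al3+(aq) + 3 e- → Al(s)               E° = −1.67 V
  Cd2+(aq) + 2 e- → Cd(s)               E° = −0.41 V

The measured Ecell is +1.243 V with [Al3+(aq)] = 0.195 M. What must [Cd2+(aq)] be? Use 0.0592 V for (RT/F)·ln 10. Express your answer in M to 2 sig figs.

0.090 M

The Cd²⁺/Cd couple has the larger reduction potential, so it is the cathode: E°cell = −0.41 − (−1.67) = +1.26 V and n = 6.
Rearranging E = E° − (0.0592/n)·log Q gives log Q = 6(+1.26 − (+1.243))/0.0592 = 1.723.
For 3 Cd2+(aq) + 2 Al(s) → 3 Cd(s) + 2 Al3+(aq), the reaction quotient is Q = [Al3+(aq)]^2 / [Cd2+(aq)]^3.
Solving for the unknown gives log [Cd2+(aq)] = −1.048, so [Cd2+(aq)] ≈ 0.090 M.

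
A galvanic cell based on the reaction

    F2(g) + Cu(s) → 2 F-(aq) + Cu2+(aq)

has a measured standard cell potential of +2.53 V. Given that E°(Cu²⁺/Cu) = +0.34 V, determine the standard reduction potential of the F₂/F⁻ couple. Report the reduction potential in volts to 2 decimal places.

+2.87 V

In the reaction as written the F₂/F⁻ couple is reduced (cathode) and Cu²⁺/Cu is oxidized (anode), so E°cell = E°(F₂/F⁻) − E°(Cu²⁺/Cu).
E°(F₂/F⁻) = E°cell + E°(anode) = +2.53 + (+0.34) = +2.87 V.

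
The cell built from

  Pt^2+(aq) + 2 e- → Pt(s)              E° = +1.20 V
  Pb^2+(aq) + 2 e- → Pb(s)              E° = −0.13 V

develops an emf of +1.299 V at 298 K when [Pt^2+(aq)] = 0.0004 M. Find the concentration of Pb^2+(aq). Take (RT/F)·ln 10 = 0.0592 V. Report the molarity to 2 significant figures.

The Pt²⁺/Pt couple has the larger reduction potential, so it is the cathode: E°cell = +1.20 − (−0.13) = +1.33 V and n = 2.
Rearranging E = E° − (0.0592/n)·log Q gives log Q = 2(+1.33 − (+1.299))/0.0592 = 1.047.
Balancing electrons gives Pt^2+(aq) + Pb(s) → Pt(s) + Pb^2+(aq); thus Q = [Pb^2+(aq)] / [Pt^2+(aq)].
Substituting the known concentrations and solving, log [Pb^2+(aq)] = −2.351 and [Pb^2+(aq)] = 0.0045 M.

0.0045 M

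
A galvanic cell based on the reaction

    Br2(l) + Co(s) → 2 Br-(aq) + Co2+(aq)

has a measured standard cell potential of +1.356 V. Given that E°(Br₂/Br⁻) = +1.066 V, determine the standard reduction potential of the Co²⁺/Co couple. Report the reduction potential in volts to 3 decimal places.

−0.290 V

In the reaction as written the Br₂/Br⁻ couple is reduced (cathode) and Co²⁺/Co is oxidized (anode), so E°cell = E°(Br₂/Br⁻) − E°(Co²⁺/Co).
E°(Co²⁺/Co) = E°(cathode) − E°cell = +1.066 − (+1.356) = −0.290 V.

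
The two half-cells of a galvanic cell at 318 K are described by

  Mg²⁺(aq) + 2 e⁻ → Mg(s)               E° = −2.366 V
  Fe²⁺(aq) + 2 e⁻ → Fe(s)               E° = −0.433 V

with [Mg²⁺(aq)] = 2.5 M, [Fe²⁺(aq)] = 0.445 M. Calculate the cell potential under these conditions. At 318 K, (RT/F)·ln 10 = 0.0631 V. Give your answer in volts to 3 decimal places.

Fe²⁺/Fe is reduced (cathode, E° = −0.433 V) and Mg²⁺/Mg is oxidized (anode).
E°cell = E°cat − E°an = −0.433 − (−2.366) = +1.933 V; n = 2.
For the overall reaction Fe²⁺(aq) + Mg(s) → Fe(s) + Mg²⁺(aq), Q = [Mg²⁺(aq)] / [Fe²⁺(aq)] = 5.62, giving log Q = 0.750.
Applying E = E° − (RT ln10/nF)·log Q gives +1.933 − (0.0631/2)(0.750) = +1.909 V.

+1.909 V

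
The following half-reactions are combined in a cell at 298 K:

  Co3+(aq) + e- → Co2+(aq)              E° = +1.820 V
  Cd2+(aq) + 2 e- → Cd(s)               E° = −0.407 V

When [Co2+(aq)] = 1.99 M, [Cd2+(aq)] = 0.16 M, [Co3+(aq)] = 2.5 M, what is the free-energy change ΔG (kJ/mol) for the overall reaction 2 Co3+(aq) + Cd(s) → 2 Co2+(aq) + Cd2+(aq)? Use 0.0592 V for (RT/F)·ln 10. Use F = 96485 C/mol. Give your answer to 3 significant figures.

E°cell = +1.820 − (−0.407) = +2.227 V; the balanced reaction transfers n = 2 electrons.
The reaction quotient is ([Co2+(aq)]^2·[Cd2+(aq)]) / [Co3+(aq)]^2 = 0.101; by Nernst, E = +2.227 − (0.0592/2)(−0.994) = +2.2564 V.
ΔG = −nFE = −(2)(96485)(+2.2564) J/mol = −435 kJ/mol.

−435 kJ/mol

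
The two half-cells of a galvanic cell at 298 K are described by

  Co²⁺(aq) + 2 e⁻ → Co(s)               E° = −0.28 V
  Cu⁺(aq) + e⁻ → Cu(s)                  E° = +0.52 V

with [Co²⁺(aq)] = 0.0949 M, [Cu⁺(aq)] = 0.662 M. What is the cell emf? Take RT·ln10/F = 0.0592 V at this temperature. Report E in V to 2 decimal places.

Since E°(Cu⁺/Cu) > E°(Co²⁺/Co), Cu⁺/Cu serves as the cathode.
The standard potential is +0.52 − (−0.28) = +0.80 V and the balanced reaction transfers n = 2 electrons.
The balanced reaction is 2 Cu⁺(aq) + Co(s) → 2 Cu(s) + Co²⁺(aq), so Q = [Co²⁺(aq)] / [Cu⁺(aq)]^2 = 0.217 and log Q = −0.664.
E = E° − (0.0592/n)·log Q = +0.80 − (0.0592/2)(−0.664) = +0.82 V.

+0.82 V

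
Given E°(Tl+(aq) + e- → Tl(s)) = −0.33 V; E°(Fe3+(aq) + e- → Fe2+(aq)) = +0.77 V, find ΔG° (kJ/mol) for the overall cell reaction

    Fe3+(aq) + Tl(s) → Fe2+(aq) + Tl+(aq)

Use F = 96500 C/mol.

−106 kJ/mol

In the reaction as written Fe3+(aq) is reduced, so the Fe³⁺/Fe²⁺ couple is the cathode and Tl⁺/Tl is the anode.
E°cell = +0.77 − (−0.33) = +1.10 V; balancing electrons gives n = 1.
ΔG° = −nFE°cell = −(1)(96500)(+1.10) J/mol = −106 kJ/mol.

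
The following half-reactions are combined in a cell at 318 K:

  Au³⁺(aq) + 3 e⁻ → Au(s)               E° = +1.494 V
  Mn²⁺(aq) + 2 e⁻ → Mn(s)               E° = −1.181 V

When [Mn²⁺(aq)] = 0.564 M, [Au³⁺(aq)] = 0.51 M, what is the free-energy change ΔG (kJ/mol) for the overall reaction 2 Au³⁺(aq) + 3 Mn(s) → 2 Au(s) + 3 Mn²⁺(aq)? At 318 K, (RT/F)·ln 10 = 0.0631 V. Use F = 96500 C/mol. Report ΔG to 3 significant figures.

−1550 kJ/mol

E°cell = +1.494 − (−1.181) = +2.675 V; the balanced reaction transfers n = 6 electrons.
Q = [Mn²⁺(aq)]^3 / [Au³⁺(aq)]^2 = 0.69, so log Q = −0.161 and E = +2.675 − (0.0631/6)(−0.161) = +2.6767 V.
ΔG = −nFE = −(6)(96500)(+2.6767) J/mol = −1550 kJ/mol.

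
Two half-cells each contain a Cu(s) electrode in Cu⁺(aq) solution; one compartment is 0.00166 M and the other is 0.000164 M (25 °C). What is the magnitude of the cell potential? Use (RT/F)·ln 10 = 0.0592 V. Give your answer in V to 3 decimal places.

For a concentration cell E°cell = 0, since both electrodes use the same couple.
The compartment with the higher Cu⁺(aq) concentration (0.00166 M) acts as the cathode; ions are reduced there and produced at the dilute (0.000164 M) anode.
With n = 1, Ecell = −(0.0592/1)·log([dilute]/[conc]) = −(0.0592/1)·log(0.000164/0.00166) = +0.060 V.

0.060 V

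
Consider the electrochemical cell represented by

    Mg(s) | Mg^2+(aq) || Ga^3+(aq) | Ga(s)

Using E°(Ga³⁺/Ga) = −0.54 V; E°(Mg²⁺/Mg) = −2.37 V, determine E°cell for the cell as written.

By convention the left-hand electrode in cell notation is the anode (oxidation) and the right-hand electrode is the cathode (reduction).
E°cell = E°(right) − E°(left) = −0.54 − (−2.37) = +1.83 V.

+1.83 V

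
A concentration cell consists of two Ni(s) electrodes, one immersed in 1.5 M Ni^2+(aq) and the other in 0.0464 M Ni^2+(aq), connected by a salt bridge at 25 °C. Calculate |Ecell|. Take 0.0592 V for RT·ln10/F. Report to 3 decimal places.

0.045 V

For a concentration cell E°cell = 0, since both electrodes use the same couple.
The compartment with the higher Ni^2+(aq) concentration (1.5 M) acts as the cathode; ions are reduced there and produced at the dilute (0.0464 M) anode.
With n = 2, Ecell = −(0.0592/2)·log([dilute]/[conc]) = −(0.0592/2)·log(0.0464/1.5) = +0.045 V.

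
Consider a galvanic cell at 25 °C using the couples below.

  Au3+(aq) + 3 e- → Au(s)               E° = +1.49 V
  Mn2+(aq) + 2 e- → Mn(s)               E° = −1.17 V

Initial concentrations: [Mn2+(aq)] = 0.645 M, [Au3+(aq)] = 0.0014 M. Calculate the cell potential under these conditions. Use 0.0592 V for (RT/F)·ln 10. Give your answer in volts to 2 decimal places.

Since E°(Au³⁺/Au) > E°(Mn²⁺/Mn), Au³⁺/Au serves as the cathode.
E°cell = +1.49 − (−1.17) = +2.66 V, with n = 6 electrons transferred.
Balancing gives 2 Au3+(aq) + 3 Mn(s) → 2 Au(s) + 3 Mn2+(aq); hence Q = [Mn2+(aq)]^3 / [Au3+(aq)]^2 = 1.37×10^5 (log Q = 5.136).
By the Nernst equation, E = +2.66 − (0.0592/6)·(5.136) = +2.61 V.

+2.61 V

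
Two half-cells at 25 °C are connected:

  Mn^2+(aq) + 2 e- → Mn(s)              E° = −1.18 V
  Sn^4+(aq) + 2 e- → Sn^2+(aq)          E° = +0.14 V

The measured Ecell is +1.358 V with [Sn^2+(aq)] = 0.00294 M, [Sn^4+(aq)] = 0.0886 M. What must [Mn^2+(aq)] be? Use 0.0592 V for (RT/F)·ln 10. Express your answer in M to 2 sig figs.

1.6 M

With Sn⁴⁺/Sn²⁺ at the cathode and Mn²⁺/Mn at the anode, E°cell = +0.14 − (−1.18) = +1.32 V (n = 2).
From the Nernst equation, log Q = n(E° − E)/0.0592 = 2·(+1.32 − (+1.358))/0.0592 = −1.284.
For Sn^4+(aq) + Mn(s) → Sn^2+(aq) + Mn^2+(aq), the reaction quotient is Q = ([Sn^2+(aq)]·[Mn^2+(aq)]) / [Sn^4+(aq)].
Substituting the known concentrations and solving, log [Mn^2+(aq)] = 0.195 and [Mn^2+(aq)] = 1.6 M.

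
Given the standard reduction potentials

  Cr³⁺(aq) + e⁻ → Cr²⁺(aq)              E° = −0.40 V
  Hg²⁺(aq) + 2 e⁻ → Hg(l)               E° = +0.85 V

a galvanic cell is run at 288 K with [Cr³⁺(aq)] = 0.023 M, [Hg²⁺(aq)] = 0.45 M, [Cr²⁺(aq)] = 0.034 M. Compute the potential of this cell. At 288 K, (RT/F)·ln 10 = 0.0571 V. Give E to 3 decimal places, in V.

Since E°(Hg²⁺/Hg) > E°(Cr³⁺/Cr²⁺), Hg²⁺/Hg serves as the cathode.
E°cell = +0.85 − (−0.40) = +1.25 V, with n = 2 electrons transferred.
The balanced reaction is Hg²⁺(aq) + 2 Cr²⁺(aq) → Hg(l) + 2 Cr³⁺(aq), so Q = [Cr³⁺(aq)]^2 / ([Hg²⁺(aq)]·[Cr²⁺(aq)]^2) = 1.02 and log Q = 0.007.
Applying E = E° − (RT ln10/nF)·log Q gives +1.25 − (0.0571/2)(0.007) = +1.250 V.

+1.250 V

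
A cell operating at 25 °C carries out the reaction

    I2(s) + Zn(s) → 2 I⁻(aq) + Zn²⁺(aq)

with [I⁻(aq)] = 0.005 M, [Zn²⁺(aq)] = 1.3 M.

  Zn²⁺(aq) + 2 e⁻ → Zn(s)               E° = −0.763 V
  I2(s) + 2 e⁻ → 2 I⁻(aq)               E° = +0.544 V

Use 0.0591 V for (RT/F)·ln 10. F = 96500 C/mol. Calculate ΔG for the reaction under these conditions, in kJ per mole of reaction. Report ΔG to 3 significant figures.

−278 kJ/mol

The standard cell potential is +0.544 − (−0.763) = +1.307 V, with n = 2 electrons in the balanced equation.
Q = [I⁻(aq)]^2·[Zn²⁺(aq)] = 3.25×10^−5, so log Q = −4.488 and E = +1.307 − (0.0591/2)(−4.488) = +1.4396 V.
Then ΔG = −nFE = −2 × 96500 × +1.4396 J/mol = −278 kJ/mol.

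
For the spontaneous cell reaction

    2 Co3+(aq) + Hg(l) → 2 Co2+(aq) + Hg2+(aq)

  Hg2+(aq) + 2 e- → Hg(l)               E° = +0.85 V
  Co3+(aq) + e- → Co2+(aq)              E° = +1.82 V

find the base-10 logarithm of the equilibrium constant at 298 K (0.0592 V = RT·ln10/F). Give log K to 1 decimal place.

The Co³⁺/Co²⁺ couple is reduced (cathode); E°cell = +1.82 − (+0.85) = +0.97 V with n = 2.
At equilibrium E = 0, so log K = nE°cell / 0.0592 = (2)(+0.97) / 0.0592 = 32.8.

log K = 32.8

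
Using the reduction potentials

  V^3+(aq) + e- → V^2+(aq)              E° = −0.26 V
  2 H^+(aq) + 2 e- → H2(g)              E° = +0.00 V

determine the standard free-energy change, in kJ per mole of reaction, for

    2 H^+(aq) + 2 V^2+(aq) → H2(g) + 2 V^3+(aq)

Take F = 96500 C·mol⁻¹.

In the reaction as written H^+(aq) is reduced, so the 2H⁺/H₂ couple is the cathode and V³⁺/V²⁺ is the anode.
E°cell = +0.00 − (−0.26) = +0.26 V; balancing electrons gives n = 2.
ΔG° = −nFE°cell = −(2)(96500)(+0.26) J/mol = −50.2 kJ/mol.

−50.2 kJ/mol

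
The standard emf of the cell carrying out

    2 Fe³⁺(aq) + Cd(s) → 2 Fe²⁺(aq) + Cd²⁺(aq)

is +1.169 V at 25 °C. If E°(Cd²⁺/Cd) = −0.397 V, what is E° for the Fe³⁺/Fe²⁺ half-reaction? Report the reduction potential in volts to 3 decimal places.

+0.772 V

In the reaction as written the Fe³⁺/Fe²⁺ couple is reduced (cathode) and Cd²⁺/Cd is oxidized (anode), so E°cell = E°(Fe³⁺/Fe²⁺) − E°(Cd²⁺/Cd).
E°(Fe³⁺/Fe²⁺) = E°cell + E°(anode) = +1.169 + (−0.397) = +0.772 V.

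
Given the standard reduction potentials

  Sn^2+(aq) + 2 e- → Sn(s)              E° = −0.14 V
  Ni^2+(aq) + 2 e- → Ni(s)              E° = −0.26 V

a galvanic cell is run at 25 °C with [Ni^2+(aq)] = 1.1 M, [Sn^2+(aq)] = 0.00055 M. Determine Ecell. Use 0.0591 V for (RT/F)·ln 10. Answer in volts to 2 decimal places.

Since E°(Sn²⁺/Sn) > E°(Ni²⁺/Ni), Sn²⁺/Sn serves as the cathode.
E°cell = −0.14 − (−0.26) = +0.12 V, with n = 2 electrons transferred.
The balanced reaction is Sn^2+(aq) + Ni(s) → Sn(s) + Ni^2+(aq), so Q = [Ni^2+(aq)] / [Sn^2+(aq)] = 2×10^3 and log Q = 3.301.
By the Nernst equation, E = +0.12 − (0.0591/2)·(3.301) = +0.02 V.

+0.02 V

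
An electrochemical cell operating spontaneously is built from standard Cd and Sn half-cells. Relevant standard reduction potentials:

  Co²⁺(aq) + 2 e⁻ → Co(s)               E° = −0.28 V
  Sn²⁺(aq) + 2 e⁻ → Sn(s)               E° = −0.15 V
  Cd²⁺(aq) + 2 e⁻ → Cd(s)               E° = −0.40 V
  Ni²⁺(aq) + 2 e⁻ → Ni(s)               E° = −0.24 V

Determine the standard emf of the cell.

+0.25 V

Of the two couples in this cell, the one with the more positive reduction potential is reduced at the cathode: here that is Sn²⁺/Sn (−0.15 V); Cd²⁺/Cd (−0.40 V) is the anode.
E°cell = E°(cathode) − E°(anode) = −0.15 − (−0.40) = +0.25 V.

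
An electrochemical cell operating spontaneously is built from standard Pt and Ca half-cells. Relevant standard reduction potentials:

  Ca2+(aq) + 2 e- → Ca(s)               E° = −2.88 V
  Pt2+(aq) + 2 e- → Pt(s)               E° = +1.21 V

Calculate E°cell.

Of the two couples in this cell, the one with the more positive reduction potential is reduced at the cathode: here that is Pt²⁺/Pt (+1.21 V); Ca²⁺/Ca (−2.88 V) is the anode.
E°cell = E°(cathode) − E°(anode) = +1.21 − (−2.88) = +4.09 V.

+4.09 V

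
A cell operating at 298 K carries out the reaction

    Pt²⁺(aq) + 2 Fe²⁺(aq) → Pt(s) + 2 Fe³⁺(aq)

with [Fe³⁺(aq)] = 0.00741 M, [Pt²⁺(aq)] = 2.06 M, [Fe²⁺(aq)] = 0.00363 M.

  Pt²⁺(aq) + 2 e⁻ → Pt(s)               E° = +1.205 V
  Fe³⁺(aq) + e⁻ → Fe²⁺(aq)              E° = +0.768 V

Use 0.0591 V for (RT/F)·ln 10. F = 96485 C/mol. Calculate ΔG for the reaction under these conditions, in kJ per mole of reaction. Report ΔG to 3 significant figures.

−82.6 kJ/mol

The standard cell potential is +1.205 − (+0.768) = +0.437 V, with n = 2 electrons in the balanced equation.
The reaction quotient is [Fe³⁺(aq)]^2 / ([Pt²⁺(aq)]·[Fe²⁺(aq)]^2) = 2.02; by Nernst, E = +0.437 − (0.0591/2)(0.306) = +0.4280 V.
ΔG = −nFE = −(2)(96485)(+0.4280) J/mol = −82.6 kJ/mol.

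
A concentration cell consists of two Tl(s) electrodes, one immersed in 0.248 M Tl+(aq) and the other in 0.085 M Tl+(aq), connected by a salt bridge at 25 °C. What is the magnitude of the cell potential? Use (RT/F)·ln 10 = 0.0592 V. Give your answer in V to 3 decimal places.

0.028 V

For a concentration cell E°cell = 0, since both electrodes use the same couple.
The compartment with the higher Tl+(aq) concentration (0.248 M) acts as the cathode; ions are reduced there and produced at the dilute (0.085 M) anode.
With n = 1, Ecell = −(0.0592/1)·log([dilute]/[conc]) = −(0.0592/1)·log(0.085/0.248) = +0.028 V.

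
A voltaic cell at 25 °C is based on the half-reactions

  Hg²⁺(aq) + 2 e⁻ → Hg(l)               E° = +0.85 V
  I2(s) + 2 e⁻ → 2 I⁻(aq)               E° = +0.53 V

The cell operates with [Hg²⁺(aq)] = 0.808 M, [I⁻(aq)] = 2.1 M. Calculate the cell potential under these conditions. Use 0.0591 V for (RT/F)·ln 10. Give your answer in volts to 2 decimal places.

+0.34 V

Hg²⁺/Hg is reduced (cathode, E° = +0.85 V) and I₂/I⁻ is oxidized (anode).
The standard potential is +0.85 − (+0.53) = +0.32 V and the balanced reaction transfers n = 2 electrons.
The balanced reaction is Hg²⁺(aq) + 2 I⁻(aq) → Hg(l) + I2(s), so Q = 1 / ([Hg²⁺(aq)]·[I⁻(aq)]^2) = 0.281 and log Q = −0.552.
Applying E = E° − (RT ln10/nF)·log Q gives +0.32 − (0.0591/2)(−0.552) = +0.34 V.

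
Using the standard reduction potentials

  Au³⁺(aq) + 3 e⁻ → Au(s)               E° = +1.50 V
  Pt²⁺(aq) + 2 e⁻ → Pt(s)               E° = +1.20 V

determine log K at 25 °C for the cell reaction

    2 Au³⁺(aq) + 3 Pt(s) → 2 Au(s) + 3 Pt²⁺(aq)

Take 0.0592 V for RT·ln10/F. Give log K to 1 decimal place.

log K = 30.4

The Au³⁺/Au couple is reduced (cathode); E°cell = +1.50 − (+1.20) = +0.30 V with n = 6.
At equilibrium E = 0, so log K = nE°cell / 0.0592 = (6)(+0.30) / 0.0592 = 30.4.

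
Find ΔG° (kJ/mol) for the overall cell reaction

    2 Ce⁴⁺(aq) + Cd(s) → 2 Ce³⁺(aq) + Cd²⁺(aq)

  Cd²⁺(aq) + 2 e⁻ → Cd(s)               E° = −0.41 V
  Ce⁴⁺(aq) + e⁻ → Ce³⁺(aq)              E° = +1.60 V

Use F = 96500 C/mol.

In the reaction as written Ce⁴⁺(aq) is reduced, so the Ce⁴⁺/Ce³⁺ couple is the cathode and Cd²⁺/Cd is the anode.
E°cell = +1.60 − (−0.41) = +2.01 V; balancing electrons gives n = 2.
ΔG° = −nFE°cell = −(2)(96500)(+2.01) J/mol = −388 kJ/mol.

−388 kJ/mol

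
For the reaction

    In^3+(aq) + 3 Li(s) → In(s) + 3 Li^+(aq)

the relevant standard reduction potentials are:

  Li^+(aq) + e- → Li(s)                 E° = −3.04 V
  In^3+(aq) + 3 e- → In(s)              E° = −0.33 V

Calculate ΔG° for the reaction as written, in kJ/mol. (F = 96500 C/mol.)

−785 kJ/mol

In the reaction as written In^3+(aq) is reduced, so the In³⁺/In couple is the cathode and Li⁺/Li is the anode.
E°cell = −0.33 − (−3.04) = +2.71 V; balancing electrons gives n = 3.
ΔG° = −nFE°cell = −(3)(96500)(+2.71) J/mol = −785 kJ/mol.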